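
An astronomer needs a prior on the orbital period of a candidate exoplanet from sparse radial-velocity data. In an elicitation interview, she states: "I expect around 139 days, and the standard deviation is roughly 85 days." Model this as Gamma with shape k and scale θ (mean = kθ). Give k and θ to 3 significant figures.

k ≈ 2.67, θ ≈ 52

For Gamma(k, scale θ): mean = kθ, variance = kθ², so CV = 1/√k.
CV = SD/mean = 85/139 = 0.6115, hence k = 1/CV² = 2.67.
Then θ = mean/k = 139/2.67 = 52.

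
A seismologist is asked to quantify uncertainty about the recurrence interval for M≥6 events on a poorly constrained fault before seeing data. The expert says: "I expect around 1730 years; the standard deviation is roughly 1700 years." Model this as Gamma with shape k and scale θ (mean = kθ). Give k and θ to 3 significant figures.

k ≈ 1.04, θ ≈ 1670

For Gamma(k, scale θ): mean = kθ, variance = kθ², so CV = 1/√k.
CV = SD/mean = 1700/1730 = 0.9827, hence k = 1/CV² = 1.04.
Then θ = mean/k = 1730/1.04 = 1670.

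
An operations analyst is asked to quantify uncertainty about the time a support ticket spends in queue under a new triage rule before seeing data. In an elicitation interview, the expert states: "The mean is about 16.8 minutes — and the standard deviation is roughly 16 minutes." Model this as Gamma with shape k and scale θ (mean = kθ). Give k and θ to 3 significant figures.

k ≈ 1.1, θ ≈ 15.2

For Gamma(k, scale θ): mean = kθ, variance = kθ², so CV = 1/√k.
CV = SD/mean = 16/16.8 = 0.9524, hence k = 1/CV² = 1.1.
Then θ = mean/k = 16.8/1.1 = 15.2.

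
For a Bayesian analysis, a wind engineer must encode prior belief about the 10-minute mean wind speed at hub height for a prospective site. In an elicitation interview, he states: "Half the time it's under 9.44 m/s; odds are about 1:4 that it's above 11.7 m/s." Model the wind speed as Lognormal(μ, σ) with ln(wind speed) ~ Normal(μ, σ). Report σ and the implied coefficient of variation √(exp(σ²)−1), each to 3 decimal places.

σ ≈ 0.255, CV ≈ 0.259

If T ~ Lognormal(μ,σ) then ln T ~ Normal(μ,σ), so the p-quantile of ln T is μ + z_p·σ.
ln(9.44) = 2.245 and ln(11.7) = 2.46; z_{0.5} = 0, z_{0.8} = 0.8416.
σ = (2.46 − 2.245)/(0.8416 − (0)) = 0.255.
μ = 2.245 − (0)·0.255 = 2.245.
CV = √(exp(σ²)−1) = √(exp(0.0650)−1) = 0.259.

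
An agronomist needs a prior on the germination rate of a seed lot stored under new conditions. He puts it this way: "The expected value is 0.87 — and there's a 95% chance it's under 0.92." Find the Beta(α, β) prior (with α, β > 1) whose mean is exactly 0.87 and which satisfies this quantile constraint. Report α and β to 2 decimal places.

With mean 0.87 fixed, write α = 0.87s, β = 0.13s where s = α+β.
Need P(θ < 0.92) = 0.95 under Beta(0.87s, 0.13s). Normal approximation: (q−m)/√(m(1−m)/s) ≈ z_{0.95} = 1.64, so s ≈ 0.87·0.13·(1.64)²/(0.92−0.87)² = 122.4.
At s = 122.4: P(θ<0.92) ≈ 0.965. Adjusting to match 0.95 gives s ≈ 102.46.
So α = 0.87·102.46 ≈ 89.14, β = 0.13·102.46 ≈ 13.32.

α ≈ 89.14, β ≈ 13.32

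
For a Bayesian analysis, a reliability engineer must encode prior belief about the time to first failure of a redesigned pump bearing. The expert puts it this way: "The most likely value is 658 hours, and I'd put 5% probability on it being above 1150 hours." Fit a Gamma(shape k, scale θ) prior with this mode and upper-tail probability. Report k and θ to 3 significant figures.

Gamma(k,θ) with k>1 has mode (k−1)θ, so θ = 658/(k−1).
Need P(X < 1150) = 0.95 with θ tied to k this way. Start at k = 2, θ = 658: P(X<1150) ≈ 0.521.
Too low — raise k to concentrate. Iterating converges to k ≈ 9.95.
Then θ = 658/(9.95−1) ≈ 73.5.

k ≈ 9.95, θ ≈ 73.5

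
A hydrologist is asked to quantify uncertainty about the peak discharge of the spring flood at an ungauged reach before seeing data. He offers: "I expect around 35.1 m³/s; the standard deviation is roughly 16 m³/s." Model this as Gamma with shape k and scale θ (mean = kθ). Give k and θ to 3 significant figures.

For Gamma(k, scale θ): mean = kθ, variance = kθ², so CV = 1/√k.
CV = SD/mean = 16/35.1 = 0.4558, hence k = 1/CV² = 4.81.
Then θ = mean/k = 35.1/4.81 = 7.29.

k ≈ 4.81, θ ≈ 7.29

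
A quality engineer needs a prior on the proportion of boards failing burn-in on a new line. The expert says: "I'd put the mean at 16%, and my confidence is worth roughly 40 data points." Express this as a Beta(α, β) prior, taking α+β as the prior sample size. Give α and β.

Under the effective-sample-size interpretation, Beta(α, β) has prior mean α/(α+β) and prior sample size α+β.
So α+β = 40 and α/(α+β) = 0.16, giving α = 0.16·40 = 6.4 and β = 40 − 6.4 = 33.6.

α = 6.4, β = 33.6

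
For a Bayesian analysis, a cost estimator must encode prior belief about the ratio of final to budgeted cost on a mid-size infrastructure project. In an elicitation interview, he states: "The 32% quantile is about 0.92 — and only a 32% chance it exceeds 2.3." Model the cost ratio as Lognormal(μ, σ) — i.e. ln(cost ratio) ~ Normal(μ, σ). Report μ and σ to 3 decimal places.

μ ≈ 0.375, σ ≈ 0.980

If T ~ Lognormal(μ,σ) then ln T ~ Normal(μ,σ), so the p-quantile of ln T is μ + z_p·σ.
ln(0.92) = -0.08338 and ln(2.3) = 0.8329; z_{0.32} = -0.4677, z_{0.68} = 0.4677.
σ = (0.8329 − -0.08338)/(0.4677 − (-0.4677)) = 0.980.
μ = -0.08338 − (-0.4677)·0.980 = 0.375.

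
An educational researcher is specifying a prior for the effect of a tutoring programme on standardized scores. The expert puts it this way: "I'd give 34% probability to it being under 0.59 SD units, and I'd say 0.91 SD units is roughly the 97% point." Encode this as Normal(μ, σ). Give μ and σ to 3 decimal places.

μ = 0.648, σ = 0.140

The p-quantile of Normal(μ,σ) is μ + z_p·σ, with z_{0.34} = -0.4125 and z_{0.97} = 1.881.
Eliminate σ: μ = (z₂·x₁ − z₁·x₂)/(z₂ − z₁) = (1.881·0.59 − (-0.4125)·0.91)/2.293 = 0.648.
Then σ = (x₂ − x₁)/(z₂ − z₁) = (0.91 − 0.59)/2.293 = 0.140.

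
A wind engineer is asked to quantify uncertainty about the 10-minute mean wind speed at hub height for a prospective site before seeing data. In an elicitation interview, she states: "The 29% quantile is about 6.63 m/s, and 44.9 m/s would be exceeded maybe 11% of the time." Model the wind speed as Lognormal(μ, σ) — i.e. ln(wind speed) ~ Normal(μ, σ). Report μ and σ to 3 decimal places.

μ ≈ 2.486, σ ≈ 1.075

If T ~ Lognormal(μ,σ) then ln T ~ Normal(μ,σ), so the p-quantile of ln T is μ + z_p·σ.
ln(6.63) = 1.892 and ln(44.9) = 3.804; z_{0.29} = -0.5534, z_{0.89} = 1.227.
σ = (3.804 − 1.892)/(1.227 − (-0.5534)) = 1.075.
μ = 1.892 − (-0.5534)·1.075 = 2.486.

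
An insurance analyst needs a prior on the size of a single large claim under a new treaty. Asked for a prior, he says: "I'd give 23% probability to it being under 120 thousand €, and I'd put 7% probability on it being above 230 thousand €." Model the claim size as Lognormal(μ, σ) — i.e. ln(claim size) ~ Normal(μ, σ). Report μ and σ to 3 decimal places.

μ ≈ 5.005, σ ≈ 0.294

If T ~ Lognormal(μ,σ) then ln T ~ Normal(μ,σ), so the p-quantile of ln T is μ + z_p·σ.
ln(120) = 4.787 and ln(230) = 5.438; z_{0.23} = -0.7388, z_{0.93} = 1.476.
σ = (5.438 − 4.787)/(1.476 − (-0.7388)) = 0.294.
μ = 4.787 − (-0.7388)·0.294 = 5.005.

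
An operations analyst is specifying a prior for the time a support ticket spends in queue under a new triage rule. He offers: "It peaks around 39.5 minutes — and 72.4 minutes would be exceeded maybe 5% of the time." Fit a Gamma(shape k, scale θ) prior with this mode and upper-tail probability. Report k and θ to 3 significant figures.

Gamma(k,θ) with k>1 has mode (k−1)θ, so θ = 39.5/(k−1).
Need P(X < 72.4) = 0.95 with θ tied to k this way. Start at k = 2, θ = 39.5: P(X<72.4) ≈ 0.547.
Too low — raise k to concentrate. Iterating converges to k ≈ 8.59.
Then θ = 39.5/(8.59−1) ≈ 5.21.

k ≈ 8.59, θ ≈ 5.21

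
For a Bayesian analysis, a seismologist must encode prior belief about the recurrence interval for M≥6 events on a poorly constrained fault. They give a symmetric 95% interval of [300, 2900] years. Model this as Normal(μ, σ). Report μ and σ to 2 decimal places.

μ = 1600.00, σ = 663.28

A symmetric 95% interval runs μ ± z·σ with z = 1.96.
Half-width = 1300, so σ = 1300/1.96 = 663.28.
μ is the interval midpoint, 1600.00.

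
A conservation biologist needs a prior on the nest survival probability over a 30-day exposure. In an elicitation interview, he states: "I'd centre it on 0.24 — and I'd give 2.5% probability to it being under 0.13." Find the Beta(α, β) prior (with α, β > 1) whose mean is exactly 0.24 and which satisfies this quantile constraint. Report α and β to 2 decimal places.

α ≈ 11.16, β ≈ 35.33

With mean 0.24 fixed, write α = 0.24s, β = 0.76s where s = α+β.
Need P(θ < 0.13) = 0.025 under Beta(0.24s, 0.76s). Normal approximation: (q−m)/√(m(1−m)/s) ≈ z_{0.025} = -1.96, so s ≈ 0.24·0.76·(-1.96)²/(0.13−0.24)² = 57.9.
At s = 57.9: P(θ<0.13) ≈ 0.014. Adjusting to match 0.025 gives s ≈ 46.48.
So α = 0.24·46.48 ≈ 11.16, β = 0.76·46.48 ≈ 35.33.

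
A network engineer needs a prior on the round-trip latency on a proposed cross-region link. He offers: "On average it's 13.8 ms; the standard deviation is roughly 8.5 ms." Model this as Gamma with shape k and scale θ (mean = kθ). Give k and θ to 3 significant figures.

k ≈ 2.64, θ ≈ 5.24

For Gamma(k, scale θ): mean = kθ, variance = kθ², so CV = 1/√k.
CV = SD/mean = 8.5/13.8 = 0.6159, hence k = 1/CV² = 2.64.
Then θ = mean/k = 13.8/2.64 = 5.24.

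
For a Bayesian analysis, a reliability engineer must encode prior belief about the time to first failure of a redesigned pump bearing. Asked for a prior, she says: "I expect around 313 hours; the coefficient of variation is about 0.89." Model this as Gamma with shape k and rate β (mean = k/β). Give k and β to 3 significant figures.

For Gamma(k, rate β): mean = k/β, variance = k/β², so CV = 1/√k.
CV = 0.89, hence k = 1/CV² = 1.26.
Then β = k/mean = 1.26/313 = 0.00403.

k ≈ 1.26, β ≈ 0.00403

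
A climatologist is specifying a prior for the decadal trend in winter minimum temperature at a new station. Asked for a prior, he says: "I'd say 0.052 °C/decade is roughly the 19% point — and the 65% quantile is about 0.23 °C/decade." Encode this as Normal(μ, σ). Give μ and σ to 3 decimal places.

μ = 0.176, σ = 0.141

The p-quantile of Normal(μ,σ) is μ + z_p·σ, with z_{0.19} = -0.8779 and z_{0.65} = 0.3853.
Eliminate σ: μ = (z₂·x₁ − z₁·x₂)/(z₂ − z₁) = (0.3853·0.052 − (-0.8779)·0.23)/1.263 = 0.176.
Then σ = (x₂ − x₁)/(z₂ − z₁) = (0.23 − 0.052)/1.263 = 0.141.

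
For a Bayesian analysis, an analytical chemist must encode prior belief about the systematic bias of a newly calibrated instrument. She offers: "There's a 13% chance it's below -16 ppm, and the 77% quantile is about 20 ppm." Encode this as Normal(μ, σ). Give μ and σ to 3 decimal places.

For Normal(μ,σ), the p-quantile is μ + z_p·σ. Here z_{0.13} = -1.126, z_{0.77} = 0.7388.
So -16 = μ − 1.126σ and 20 = μ + 0.7388σ.
Subtracting: σ = (20 − -16)/(0.7388 − (-1.126)) = 19.300.
Then μ = -16 − (-1.126)·19.300 = 5.740.

μ = 5.740, σ = 19.300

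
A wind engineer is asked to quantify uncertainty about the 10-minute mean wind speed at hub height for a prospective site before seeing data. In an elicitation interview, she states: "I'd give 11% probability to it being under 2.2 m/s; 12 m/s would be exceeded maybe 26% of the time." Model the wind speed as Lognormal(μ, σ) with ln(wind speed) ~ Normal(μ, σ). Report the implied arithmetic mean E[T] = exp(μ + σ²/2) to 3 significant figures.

If T ~ Lognormal(μ,σ) then ln T ~ Normal(μ,σ), so the p-quantile of ln T is μ + z_p·σ.
ln(2.2) = 0.7885 and ln(12) = 2.485; z_{0.11} = -1.227, z_{0.74} = 0.6433.
σ = (2.485 − 0.7885)/(0.6433 − (-1.227)) = 0.907.
μ = 0.7885 − (-1.227)·0.907 = 1.901.
E[T] = exp(μ + σ²/2) = exp(1.901 + 0.4116) = 10.1 m/s.

E[T] ≈ 10.1 m/s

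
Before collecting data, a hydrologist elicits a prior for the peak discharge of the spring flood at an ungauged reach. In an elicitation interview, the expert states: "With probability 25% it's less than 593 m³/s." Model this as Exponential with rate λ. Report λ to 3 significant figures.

P(T < 593.0) = 1 − e^(−λ·593.0) = 0.25, so λ = −ln(1−0.25)/593.0 = −ln(0.75)/593.0 = 0.000485.

λ ≈ 0.000485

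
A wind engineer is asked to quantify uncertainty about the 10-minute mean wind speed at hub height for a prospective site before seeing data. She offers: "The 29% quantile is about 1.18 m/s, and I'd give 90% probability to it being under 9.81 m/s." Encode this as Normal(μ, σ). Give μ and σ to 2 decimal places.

The p-quantile of Normal(μ,σ) is μ + z_p·σ, with z_{0.29} = -0.5534 and z_{0.9} = 1.282.
Eliminate σ: μ = (z₂·x₁ − z₁·x₂)/(z₂ − z₁) = (1.282·1.18 − (-0.5534)·9.81)/1.835 = 3.78.
Then σ = (x₂ − x₁)/(z₂ − z₁) = (9.81 − 1.18)/1.835 = 4.70.

μ = 3.78, σ = 4.70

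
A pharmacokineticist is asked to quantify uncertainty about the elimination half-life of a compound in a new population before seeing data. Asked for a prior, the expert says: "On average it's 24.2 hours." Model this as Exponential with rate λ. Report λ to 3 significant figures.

Exponential mean = 1/λ, so λ = 1/24.2 = 0.0413.

λ ≈ 0.0413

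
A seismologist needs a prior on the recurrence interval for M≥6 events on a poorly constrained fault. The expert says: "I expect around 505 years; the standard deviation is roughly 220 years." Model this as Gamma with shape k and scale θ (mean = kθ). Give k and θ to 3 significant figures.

k ≈ 5.27, θ ≈ 95.8

For Gamma(k, scale θ): mean = kθ, variance = kθ², so CV = 1/√k.
CV = SD/mean = 220/505 = 0.4356, hence k = 1/CV² = 5.27.
Then θ = mean/k = 505/5.27 = 95.8.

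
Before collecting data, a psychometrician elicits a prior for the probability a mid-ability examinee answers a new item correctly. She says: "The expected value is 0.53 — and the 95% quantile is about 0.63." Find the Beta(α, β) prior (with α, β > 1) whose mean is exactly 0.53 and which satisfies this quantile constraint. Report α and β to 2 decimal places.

With mean 0.53 fixed, write α = 0.53s, β = 0.47s where s = α+β.
Need P(θ < 0.63) = 0.95 under Beta(0.53s, 0.47s). Normal approximation: (q−m)/√(m(1−m)/s) ≈ z_{0.95} = 1.64, so s ≈ 0.53·0.47·(1.64)²/(0.63−0.53)² = 67.4.
At s = 67.4: P(θ<0.63) ≈ 0.952. Adjusting to match 0.95 gives s ≈ 65.83.
So α = 0.53·65.83 ≈ 34.89, β = 0.47·65.83 ≈ 30.94.

α ≈ 34.89, β ≈ 30.94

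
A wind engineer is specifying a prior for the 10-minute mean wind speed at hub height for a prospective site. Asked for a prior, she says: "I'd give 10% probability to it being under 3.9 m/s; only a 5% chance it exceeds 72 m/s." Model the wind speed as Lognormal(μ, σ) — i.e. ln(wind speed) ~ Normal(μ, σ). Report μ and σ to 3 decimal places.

If T ~ Lognormal(μ,σ) then ln T ~ Normal(μ,σ), so the p-quantile of ln T is μ + z_p·σ.
ln(3.9) = 1.361 and ln(72) = 4.277; z_{0.1} = -1.282, z_{0.95} = 1.645.
σ = (4.277 − 1.361)/(1.645 − (-1.282)) = 0.996.
μ = 1.361 − (-1.282)·0.996 = 2.638.

μ ≈ 2.638, σ ≈ 0.996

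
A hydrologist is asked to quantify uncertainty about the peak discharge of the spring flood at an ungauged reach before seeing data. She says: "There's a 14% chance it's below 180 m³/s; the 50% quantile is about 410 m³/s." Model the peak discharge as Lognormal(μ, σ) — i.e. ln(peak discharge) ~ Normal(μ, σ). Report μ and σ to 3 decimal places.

μ ≈ 6.016, σ ≈ 0.762

If T ~ Lognormal(μ,σ) then ln T ~ Normal(μ,σ), so the p-quantile of ln T is μ + z_p·σ.
ln(180) = 5.193 and ln(410) = 6.016; z_{0.14} = -1.08, z_{0.5} = 0.
σ = (6.016 − 5.193)/(0 − (-1.08)) = 0.762.
μ = 5.193 − (-1.08)·0.762 = 6.016.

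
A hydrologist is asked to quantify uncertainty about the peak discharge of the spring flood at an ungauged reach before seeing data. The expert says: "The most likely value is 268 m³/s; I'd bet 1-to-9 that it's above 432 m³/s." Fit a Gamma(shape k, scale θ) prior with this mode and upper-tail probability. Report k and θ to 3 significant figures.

k ≈ 9.25, θ ≈ 32.5

Gamma(k,θ) with k>1 has mode (k−1)θ, so θ = 268/(k−1).
Need P(X < 432) = 0.9 with θ tied to k this way. Start at k = 2, θ = 268: P(X<432) ≈ 0.479.
Too low — raise k to concentrate. Iterating converges to k ≈ 9.25.
Then θ = 268/(9.25−1) ≈ 32.5.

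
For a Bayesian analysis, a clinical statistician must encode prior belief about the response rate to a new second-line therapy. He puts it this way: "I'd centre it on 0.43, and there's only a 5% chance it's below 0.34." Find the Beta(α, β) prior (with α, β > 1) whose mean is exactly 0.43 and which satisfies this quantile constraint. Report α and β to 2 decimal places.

α ≈ 34.05, β ≈ 45.13

With mean 0.43 fixed, write α = 0.43s, β = 0.57s where s = α+β.
Need P(θ < 0.34) = 0.05 under Beta(0.43s, 0.57s). Normal approximation: (q−m)/√(m(1−m)/s) ≈ z_{0.05} = -1.64, so s ≈ 0.43·0.57·(-1.64)²/(0.34−0.43)² = 81.9.
At s = 81.9: P(θ<0.34) ≈ 0.047. Adjusting to match 0.05 gives s ≈ 79.17.
So α = 0.43·79.17 ≈ 34.05, β = 0.57·79.17 ≈ 45.13.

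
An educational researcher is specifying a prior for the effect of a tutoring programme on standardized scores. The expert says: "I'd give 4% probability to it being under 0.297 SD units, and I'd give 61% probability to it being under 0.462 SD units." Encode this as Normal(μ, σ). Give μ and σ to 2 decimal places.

μ = 0.44, σ = 0.08

For Normal(μ,σ), the p-quantile is μ + z_p·σ. Here z_{0.04} = -1.751, z_{0.61} = 0.2793.
So 0.297 = μ − 1.751σ and 0.462 = μ + 0.2793σ.
Subtracting: σ = (0.462 − 0.297)/(0.2793 − (-1.751)) = 0.08.
Then μ = 0.297 − (-1.751)·0.08 = 0.44.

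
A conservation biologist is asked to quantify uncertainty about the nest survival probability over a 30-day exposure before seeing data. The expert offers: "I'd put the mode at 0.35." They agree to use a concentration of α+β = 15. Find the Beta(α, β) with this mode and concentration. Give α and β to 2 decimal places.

For α,β > 1 the Beta mode is (α−1)/(α+β−2). With α+β = 15, the mode is (α−1)/13.
Set (α−1)/13 = 0.35 → α = 1 + 0.35·13 = 5.55.
β = 15 − α = 9.45.

α = 5.55, β = 9.45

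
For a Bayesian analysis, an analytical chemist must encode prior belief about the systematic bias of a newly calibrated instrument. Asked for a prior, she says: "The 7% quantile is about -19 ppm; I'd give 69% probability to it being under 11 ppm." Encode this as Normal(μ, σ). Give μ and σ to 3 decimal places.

μ = 3.455, σ = 15.216

For Normal(μ,σ), the p-quantile is μ + z_p·σ. Here z_{0.07} = -1.476, z_{0.69} = 0.4959.
So -19 = μ − 1.476σ and 11 = μ + 0.4959σ.
Subtracting: σ = (11 − -19)/(0.4959 − (-1.476)) = 15.216.
Then μ = -19 − (-1.476)·15.216 = 3.455.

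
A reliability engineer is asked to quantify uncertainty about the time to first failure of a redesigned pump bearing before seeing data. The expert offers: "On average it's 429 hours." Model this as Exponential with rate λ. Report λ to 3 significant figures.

λ ≈ 0.00233

Exponential mean = 1/λ, so λ = 1/429.0 = 0.00233.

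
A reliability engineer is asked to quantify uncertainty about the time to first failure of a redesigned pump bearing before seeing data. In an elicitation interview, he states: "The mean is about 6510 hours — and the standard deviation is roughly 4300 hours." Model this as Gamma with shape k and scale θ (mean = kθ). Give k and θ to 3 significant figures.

For Gamma(k, scale θ): mean = kθ, variance = kθ², so CV = 1/√k.
CV = SD/mean = 4300/6510 = 0.6605, hence k = 1/CV² = 2.29.
Then θ = mean/k = 6510/2.29 = 2840.

k ≈ 2.29, θ ≈ 2840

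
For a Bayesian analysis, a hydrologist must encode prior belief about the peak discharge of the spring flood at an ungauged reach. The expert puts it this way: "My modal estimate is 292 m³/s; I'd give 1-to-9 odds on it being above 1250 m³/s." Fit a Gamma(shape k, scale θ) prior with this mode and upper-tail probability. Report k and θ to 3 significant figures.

Gamma(k,θ) with k>1 has mode (k−1)θ, so θ = 292/(k−1).
Need P(X < 1250) = 0.9 with θ tied to k this way. Start at k = 2, θ = 292: P(X<1250) ≈ 0.927.
Too high — lower k to spread out. Iterating converges to k ≈ 1.86.
Then θ = 292/(1.86−1) ≈ 340.

k ≈ 1.86, θ ≈ 340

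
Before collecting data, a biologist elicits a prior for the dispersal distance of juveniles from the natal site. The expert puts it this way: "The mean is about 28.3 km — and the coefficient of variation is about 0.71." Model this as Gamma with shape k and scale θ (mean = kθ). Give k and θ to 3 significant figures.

For Gamma(k, scale θ): mean = kθ, variance = kθ², so CV = 1/√k.
CV = 0.71, hence k = 1/CV² = 1.98.
Then θ = mean/k = 28.3/1.98 = 14.3.

k ≈ 1.98, θ ≈ 14.3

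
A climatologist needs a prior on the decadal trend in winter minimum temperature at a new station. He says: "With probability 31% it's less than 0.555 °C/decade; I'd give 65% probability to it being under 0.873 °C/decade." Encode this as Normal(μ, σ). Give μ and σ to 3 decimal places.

μ = 0.734, σ = 0.361

The p-quantile of Normal(μ,σ) is μ + z_p·σ, with z_{0.31} = -0.4959 and z_{0.65} = 0.3853.
Eliminate σ: μ = (z₂·x₁ − z₁·x₂)/(z₂ − z₁) = (0.3853·0.555 − (-0.4959)·0.873)/0.8812 = 0.734.
Then σ = (x₂ − x₁)/(z₂ − z₁) = (0.873 − 0.555)/0.8812 = 0.361.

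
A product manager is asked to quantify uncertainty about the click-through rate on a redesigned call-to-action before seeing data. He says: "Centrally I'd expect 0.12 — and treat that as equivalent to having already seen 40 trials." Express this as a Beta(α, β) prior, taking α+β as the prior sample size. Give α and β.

α = 4.8, β = 35.2

Under the effective-sample-size interpretation, Beta(α, β) has prior mean α/(α+β) and prior sample size α+β.
So α+β = 40 and α/(α+β) = 0.12, giving α = 0.12·40 = 4.8 and β = 40 − 4.8 = 35.2.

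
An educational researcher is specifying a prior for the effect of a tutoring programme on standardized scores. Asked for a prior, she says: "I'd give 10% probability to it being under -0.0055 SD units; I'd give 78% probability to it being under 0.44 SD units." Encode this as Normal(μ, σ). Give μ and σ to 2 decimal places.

The p-quantile of Normal(μ,σ) is μ + z_p·σ, with z_{0.1} = -1.282 and z_{0.78} = 0.7722.
Eliminate σ: μ = (z₂·x₁ − z₁·x₂)/(z₂ − z₁) = (0.7722·-0.0055 − (-1.282)·0.44)/2.054 = 0.27.
Then σ = (x₂ − x₁)/(z₂ − z₁) = (0.44 − -0.0055)/2.054 = 0.22.

μ = 0.27, σ = 0.22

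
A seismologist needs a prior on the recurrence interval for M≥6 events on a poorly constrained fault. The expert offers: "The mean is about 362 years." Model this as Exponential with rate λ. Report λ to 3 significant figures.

Exponential mean = 1/λ, so λ = 1/362.0 = 0.00276.

λ ≈ 0.00276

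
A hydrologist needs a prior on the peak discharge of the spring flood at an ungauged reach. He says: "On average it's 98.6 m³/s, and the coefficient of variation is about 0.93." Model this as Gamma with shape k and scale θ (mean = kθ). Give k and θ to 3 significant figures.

k ≈ 1.16, θ ≈ 85.3

For Gamma(k, scale θ): mean = kθ, variance = kθ², so CV = 1/√k.
CV = 0.93, hence k = 1/CV² = 1.16.
Then θ = mean/k = 98.6/1.16 = 85.3.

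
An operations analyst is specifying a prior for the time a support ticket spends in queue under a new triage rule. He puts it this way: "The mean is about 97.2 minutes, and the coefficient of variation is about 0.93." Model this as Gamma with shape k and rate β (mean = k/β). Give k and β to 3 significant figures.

For Gamma(k, rate β): mean = k/β, variance = k/β², so CV = 1/√k.
CV = 0.93, hence k = 1/CV² = 1.16.
Then β = k/mean = 1.16/97.2 = 0.0119.

k ≈ 1.16, β ≈ 0.0119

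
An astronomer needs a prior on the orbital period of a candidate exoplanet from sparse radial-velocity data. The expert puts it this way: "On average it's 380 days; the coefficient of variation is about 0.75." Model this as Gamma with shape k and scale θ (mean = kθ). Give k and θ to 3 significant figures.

k ≈ 1.78, θ ≈ 214

For Gamma(k, scale θ): mean = kθ, variance = kθ², so CV = 1/√k.
CV = 0.75, hence k = 1/CV² = 1.78.
Then θ = mean/k = 380/1.78 = 214.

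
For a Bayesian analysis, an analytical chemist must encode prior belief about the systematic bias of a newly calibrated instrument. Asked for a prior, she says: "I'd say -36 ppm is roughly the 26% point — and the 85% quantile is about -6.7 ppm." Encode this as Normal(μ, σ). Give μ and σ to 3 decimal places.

μ = -24.778, σ = 17.443

The p-quantile of Normal(μ,σ) is μ + z_p·σ, with z_{0.26} = -0.6433 and z_{0.85} = 1.036.
Eliminate σ: μ = (z₂·x₁ − z₁·x₂)/(z₂ − z₁) = (1.036·-36 − (-0.6433)·-6.7)/1.68 = -24.778.
Then σ = (x₂ − x₁)/(z₂ − z₁) = (-6.7 − -36)/1.68 = 17.443.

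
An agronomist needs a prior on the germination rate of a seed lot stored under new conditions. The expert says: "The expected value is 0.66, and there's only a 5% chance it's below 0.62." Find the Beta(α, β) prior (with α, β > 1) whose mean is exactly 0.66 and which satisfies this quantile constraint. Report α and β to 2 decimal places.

α ≈ 255.79, β ≈ 131.77

With mean 0.66 fixed, write α = 0.66s, β = 0.34s where s = α+β.
Need P(θ < 0.62) = 0.05 under Beta(0.66s, 0.34s). Normal approximation: (q−m)/√(m(1−m)/s) ≈ z_{0.05} = -1.64, so s ≈ 0.66·0.34·(-1.64)²/(0.62−0.66)² = 379.5.
At s = 379.5: P(θ<0.62) ≈ 0.052. Adjusting to match 0.05 gives s ≈ 387.57.
So α = 0.66·387.57 ≈ 255.79, β = 0.34·387.57 ≈ 131.77.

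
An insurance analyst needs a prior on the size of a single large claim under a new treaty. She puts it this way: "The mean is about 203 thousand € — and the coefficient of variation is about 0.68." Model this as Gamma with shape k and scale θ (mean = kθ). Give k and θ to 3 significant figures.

For Gamma(k, scale θ): mean = kθ, variance = kθ², so CV = 1/√k.
CV = 0.68, hence k = 1/CV² = 2.16.
Then θ = mean/k = 203/2.16 = 93.9.

k ≈ 2.16, θ ≈ 93.9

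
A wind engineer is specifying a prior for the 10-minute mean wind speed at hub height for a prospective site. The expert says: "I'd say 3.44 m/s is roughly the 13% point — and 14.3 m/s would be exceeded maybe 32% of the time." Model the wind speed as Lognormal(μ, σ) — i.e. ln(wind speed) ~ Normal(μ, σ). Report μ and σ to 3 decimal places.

μ ≈ 2.242, σ ≈ 0.894

If T ~ Lognormal(μ,σ) then ln T ~ Normal(μ,σ), so the p-quantile of ln T is μ + z_p·σ.
ln(3.44) = 1.235 and ln(14.3) = 2.66; z_{0.13} = -1.126, z_{0.68} = 0.4677.
σ = (2.66 − 1.235)/(0.4677 − (-1.126)) = 0.894.
μ = 1.235 − (-1.126)·0.894 = 2.242.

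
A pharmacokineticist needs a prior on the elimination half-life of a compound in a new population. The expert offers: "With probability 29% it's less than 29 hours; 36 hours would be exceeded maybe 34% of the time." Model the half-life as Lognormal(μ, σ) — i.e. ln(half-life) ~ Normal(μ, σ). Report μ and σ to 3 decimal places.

μ ≈ 3.491, σ ≈ 0.224

If T ~ Lognormal(μ,σ) then ln T ~ Normal(μ,σ), so the p-quantile of ln T is μ + z_p·σ.
ln(29) = 3.367 and ln(36) = 3.584; z_{0.29} = -0.5534, z_{0.66} = 0.4125.
σ = (3.584 − 3.367)/(0.4125 − (-0.5534)) = 0.224.
μ = 3.367 − (-0.5534)·0.224 = 3.491.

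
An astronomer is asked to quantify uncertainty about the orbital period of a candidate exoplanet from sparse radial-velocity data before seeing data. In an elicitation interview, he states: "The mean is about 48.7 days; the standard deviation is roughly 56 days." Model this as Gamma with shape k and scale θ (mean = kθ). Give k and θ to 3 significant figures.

k ≈ 0.756, θ ≈ 64.4

For Gamma(k, scale θ): mean = kθ, variance = kθ², so CV = 1/√k.
CV = SD/mean = 56/48.7 = 1.15, hence k = 1/CV² = 0.756.
Then θ = mean/k = 48.7/0.756 = 64.4.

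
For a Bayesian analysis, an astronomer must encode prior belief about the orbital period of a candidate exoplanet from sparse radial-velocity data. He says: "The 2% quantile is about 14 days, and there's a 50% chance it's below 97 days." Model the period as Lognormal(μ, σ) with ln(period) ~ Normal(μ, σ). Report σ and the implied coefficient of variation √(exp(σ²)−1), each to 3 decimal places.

If T ~ Lognormal(μ,σ) then ln T ~ Normal(μ,σ), so the p-quantile of ln T is μ + z_p·σ.
ln(14) = 2.639 and ln(97) = 4.575; z_{0.02} = -2.054, z_{0.5} = 0.
σ = (4.575 − 2.639)/(0 − (-2.054)) = 0.942.
μ = 2.639 − (-2.054)·0.942 = 4.575.
CV = √(exp(σ²)−1) = √(exp(0.8883)−1) = 1.196.

σ ≈ 0.942, CV ≈ 1.196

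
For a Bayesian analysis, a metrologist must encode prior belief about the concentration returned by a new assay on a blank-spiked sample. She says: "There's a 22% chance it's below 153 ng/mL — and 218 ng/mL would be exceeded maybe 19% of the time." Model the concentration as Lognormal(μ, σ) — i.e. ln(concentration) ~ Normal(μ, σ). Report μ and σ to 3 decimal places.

μ ≈ 5.196, σ ≈ 0.215

If T ~ Lognormal(μ,σ) then ln T ~ Normal(μ,σ), so the p-quantile of ln T is μ + z_p·σ.
ln(153) = 5.03 and ln(218) = 5.384; z_{0.22} = -0.7722, z_{0.81} = 0.8779.
σ = (5.384 − 5.03)/(0.8779 − (-0.7722)) = 0.215.
μ = 5.03 − (-0.7722)·0.215 = 5.196.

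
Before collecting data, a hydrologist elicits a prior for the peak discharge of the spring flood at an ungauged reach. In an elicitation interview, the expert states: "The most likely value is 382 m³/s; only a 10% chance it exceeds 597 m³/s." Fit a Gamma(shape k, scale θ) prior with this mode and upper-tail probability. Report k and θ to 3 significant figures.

k ≈ 10.4, θ ≈ 40.7

Gamma(k,θ) with k>1 has mode (k−1)θ, so θ = 382/(k−1).
Need P(X < 597) = 0.9 with θ tied to k this way. Start at k = 2, θ = 382: P(X<597) ≈ 0.463.
Too low — raise k to concentrate. Iterating converges to k ≈ 10.4.
Then θ = 382/(10.4−1) ≈ 40.7.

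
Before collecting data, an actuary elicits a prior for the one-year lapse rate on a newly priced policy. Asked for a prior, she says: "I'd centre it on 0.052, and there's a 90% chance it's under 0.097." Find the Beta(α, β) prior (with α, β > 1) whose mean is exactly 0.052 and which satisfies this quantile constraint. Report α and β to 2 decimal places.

With mean 0.052 fixed, write α = 0.052s, β = 0.948s where s = α+β.
Need P(θ < 0.097) = 0.9 under Beta(0.052s, 0.948s). Normal approximation: (q−m)/√(m(1−m)/s) ≈ z_{0.9} = 1.28, so s ≈ 0.052·0.948·(1.28)²/(0.097−0.052)² = 40.0.
At s = 40.0: P(θ<0.097) ≈ 0.893. Adjusting to match 0.9 gives s ≈ 43.67.
So α = 0.052·43.67 ≈ 2.27, β = 0.948·43.67 ≈ 41.40.

α ≈ 2.27, β ≈ 41.40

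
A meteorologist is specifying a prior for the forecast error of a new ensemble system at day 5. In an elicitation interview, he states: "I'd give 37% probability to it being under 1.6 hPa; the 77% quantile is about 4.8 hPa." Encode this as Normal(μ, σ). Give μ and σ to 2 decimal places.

The p-quantile of Normal(μ,σ) is μ + z_p·σ, with z_{0.37} = -0.3319 and z_{0.77} = 0.7388.
Eliminate σ: μ = (z₂·x₁ − z₁·x₂)/(z₂ − z₁) = (0.7388·1.6 − (-0.3319)·4.8)/1.071 = 2.59.
Then σ = (x₂ − x₁)/(z₂ − z₁) = (4.8 − 1.6)/1.071 = 2.99.

μ = 2.59, σ = 2.99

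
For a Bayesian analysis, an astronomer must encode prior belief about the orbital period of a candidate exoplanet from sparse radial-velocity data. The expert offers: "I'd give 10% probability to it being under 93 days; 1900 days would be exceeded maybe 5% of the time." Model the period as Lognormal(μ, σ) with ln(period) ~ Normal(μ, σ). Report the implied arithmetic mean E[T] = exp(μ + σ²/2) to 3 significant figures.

If T ~ Lognormal(μ,σ) then ln T ~ Normal(μ,σ), so the p-quantile of ln T is μ + z_p·σ.
ln(93) = 4.533 and ln(1900) = 7.55; z_{0.1} = -1.282, z_{0.95} = 1.645.
σ = (7.55 − 4.533)/(1.645 − (-1.282)) = 1.031.
μ = 4.533 − (-1.282)·1.031 = 5.854.
E[T] = exp(μ + σ²/2) = exp(5.854 + 0.5314) = 593 days.

E[T] ≈ 593 days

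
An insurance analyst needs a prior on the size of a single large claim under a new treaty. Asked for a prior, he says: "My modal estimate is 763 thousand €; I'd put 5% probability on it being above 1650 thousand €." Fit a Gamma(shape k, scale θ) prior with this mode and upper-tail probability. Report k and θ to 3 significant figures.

Gamma(k,θ) with k>1 has mode (k−1)θ, so θ = 763/(k−1).
Need P(X < 1650) = 0.95 with θ tied to k this way. Start at k = 2, θ = 763: P(X<1650) ≈ 0.636.
Too low — raise k to concentrate. Iterating converges to k ≈ 5.63.
Then θ = 763/(5.63−1) ≈ 165.

k ≈ 5.63, θ ≈ 165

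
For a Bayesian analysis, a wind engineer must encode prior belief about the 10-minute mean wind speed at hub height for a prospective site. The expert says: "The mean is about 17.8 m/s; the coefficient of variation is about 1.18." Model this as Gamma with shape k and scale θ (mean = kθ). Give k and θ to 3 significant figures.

For Gamma(k, scale θ): mean = kθ, variance = kθ², so CV = 1/√k.
CV = 1.18, hence k = 1/CV² = 0.718.
Then θ = mean/k = 17.8/0.718 = 24.8.

k ≈ 0.718, θ ≈ 24.8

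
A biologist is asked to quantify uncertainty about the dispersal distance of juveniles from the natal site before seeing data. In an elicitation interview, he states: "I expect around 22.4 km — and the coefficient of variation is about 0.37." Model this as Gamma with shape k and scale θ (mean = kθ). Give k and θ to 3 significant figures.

For Gamma(k, scale θ): mean = kθ, variance = kθ², so CV = 1/√k.
CV = 0.37, hence k = 1/CV² = 7.3.
Then θ = mean/k = 22.4/7.3 = 3.07.

k ≈ 7.3, θ ≈ 3.07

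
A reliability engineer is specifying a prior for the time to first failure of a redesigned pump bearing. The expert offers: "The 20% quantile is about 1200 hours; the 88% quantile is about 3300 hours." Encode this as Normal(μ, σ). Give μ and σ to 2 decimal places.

The p-quantile of Normal(μ,σ) is μ + z_p·σ, with z_{0.2} = -0.8416 and z_{0.88} = 1.175.
Eliminate σ: μ = (z₂·x₁ − z₁·x₂)/(z₂ − z₁) = (1.175·1200 − (-0.8416)·3300)/2.017 = 2076.42.
Then σ = (x₂ − x₁)/(z₂ − z₁) = (3300 − 1200)/2.017 = 1041.35.

μ = 2076.42, σ = 1041.35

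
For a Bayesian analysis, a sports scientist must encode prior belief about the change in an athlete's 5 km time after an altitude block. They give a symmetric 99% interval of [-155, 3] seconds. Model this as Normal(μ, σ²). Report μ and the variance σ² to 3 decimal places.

μ = -76.000, σ² = 940.633

A symmetric 99% interval runs μ ± z·σ with z = 2.576.
Half-width = 79, so σ = 79/2.576 = 30.6697 and σ² = 940.633.
μ is the interval midpoint, -76.000.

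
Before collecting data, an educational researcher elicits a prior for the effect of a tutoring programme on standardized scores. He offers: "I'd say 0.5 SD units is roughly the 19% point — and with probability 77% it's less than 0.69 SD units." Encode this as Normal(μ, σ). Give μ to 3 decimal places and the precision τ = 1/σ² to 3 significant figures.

The p-quantile of Normal(μ,σ) is μ + z_p·σ, with z_{0.19} = -0.8779 and z_{0.77} = 0.7388.
Eliminate σ: μ = (z₂·x₁ − z₁·x₂)/(z₂ − z₁) = (0.7388·0.5 − (-0.8779)·0.69)/1.617 = 0.603.
Then σ = (x₂ − x₁)/(z₂ − z₁) = (0.69 − 0.5)/1.617 = 0.118.
Precision τ = 1/σ² = 1/0.1175² = 72.4.

μ = 0.603, τ = 72.4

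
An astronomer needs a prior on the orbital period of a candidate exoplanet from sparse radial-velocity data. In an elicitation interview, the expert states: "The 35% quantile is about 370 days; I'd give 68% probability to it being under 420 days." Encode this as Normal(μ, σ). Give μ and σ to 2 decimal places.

μ = 392.59, σ = 58.62

The p-quantile of Normal(μ,σ) is μ + z_p·σ, with z_{0.35} = -0.3853 and z_{0.68} = 0.4677.
Eliminate σ: μ = (z₂·x₁ − z₁·x₂)/(z₂ − z₁) = (0.4677·370 − (-0.3853)·420)/0.853 = 392.59.
Then σ = (x₂ − x₁)/(z₂ − z₁) = (420 − 370)/0.853 = 58.62.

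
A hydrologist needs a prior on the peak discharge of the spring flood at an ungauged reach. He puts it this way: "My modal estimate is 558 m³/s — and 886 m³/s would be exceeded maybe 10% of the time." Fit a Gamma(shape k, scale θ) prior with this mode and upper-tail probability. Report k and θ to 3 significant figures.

Gamma(k,θ) with k>1 has mode (k−1)θ, so θ = 558/(k−1).
Need P(X < 886) = 0.9 with θ tied to k this way. Start at k = 2, θ = 558: P(X<886) ≈ 0.471.
Too low — raise k to concentrate. Iterating converges to k ≈ 9.78.
Then θ = 558/(9.78−1) ≈ 63.6.

k ≈ 9.78, θ ≈ 63.6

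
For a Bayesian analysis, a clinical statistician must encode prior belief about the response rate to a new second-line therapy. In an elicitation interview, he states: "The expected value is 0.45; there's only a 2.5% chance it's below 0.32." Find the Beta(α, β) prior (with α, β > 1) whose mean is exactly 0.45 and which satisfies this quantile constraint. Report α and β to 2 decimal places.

With mean 0.45 fixed, write α = 0.45s, β = 0.55s where s = α+β.
Need P(θ < 0.32) = 0.025 under Beta(0.45s, 0.55s). Normal approximation: (q−m)/√(m(1−m)/s) ≈ z_{0.025} = -1.96, so s ≈ 0.45·0.55·(-1.96)²/(0.32−0.45)² = 56.3.
At s = 56.3: P(θ<0.32) ≈ 0.022. Adjusting to match 0.025 gives s ≈ 53.29.
So α = 0.45·53.29 ≈ 23.98, β = 0.55·53.29 ≈ 29.31.

α ≈ 23.98, β ≈ 29.31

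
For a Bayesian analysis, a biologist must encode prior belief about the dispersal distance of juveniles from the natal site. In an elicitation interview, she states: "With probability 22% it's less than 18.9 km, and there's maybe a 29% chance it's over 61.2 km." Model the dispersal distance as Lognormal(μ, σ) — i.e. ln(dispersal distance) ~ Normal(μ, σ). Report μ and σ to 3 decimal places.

If T ~ Lognormal(μ,σ) then ln T ~ Normal(μ,σ), so the p-quantile of ln T is μ + z_p·σ.
ln(18.9) = 2.939 and ln(61.2) = 4.114; z_{0.22} = -0.7722, z_{0.71} = 0.5534.
σ = (4.114 − 2.939)/(0.5534 − (-0.7722)) = 0.886.
μ = 2.939 − (-0.7722)·0.886 = 3.624.

μ ≈ 3.624, σ ≈ 0.886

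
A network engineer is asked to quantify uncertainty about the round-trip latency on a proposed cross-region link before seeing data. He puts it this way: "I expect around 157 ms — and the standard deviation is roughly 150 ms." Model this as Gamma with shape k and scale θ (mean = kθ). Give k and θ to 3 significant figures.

k ≈ 1.1, θ ≈ 143

For Gamma(k, scale θ): mean = kθ, variance = kθ², so CV = 1/√k.
CV = SD/mean = 150/157 = 0.9554, hence k = 1/CV² = 1.1.
Then θ = mean/k = 157/1.1 = 143.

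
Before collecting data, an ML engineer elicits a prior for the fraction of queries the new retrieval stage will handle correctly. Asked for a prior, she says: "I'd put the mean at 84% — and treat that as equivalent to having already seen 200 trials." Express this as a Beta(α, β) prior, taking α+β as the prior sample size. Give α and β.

α = 168, β = 32

Under the effective-sample-size interpretation, Beta(α, β) has prior mean α/(α+β) and prior sample size α+β.
So α+β = 200 and α/(α+β) = 0.84, giving α = 0.84·200 = 168 and β = 200 − 168 = 32.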